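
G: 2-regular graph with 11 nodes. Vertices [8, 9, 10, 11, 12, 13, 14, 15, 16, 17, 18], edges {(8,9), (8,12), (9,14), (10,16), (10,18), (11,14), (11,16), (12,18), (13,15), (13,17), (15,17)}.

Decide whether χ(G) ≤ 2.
No, G is not 2-colorable

The clique on vertices [13, 15, 17] has size 3 > 2, so it alone needs 3 colors.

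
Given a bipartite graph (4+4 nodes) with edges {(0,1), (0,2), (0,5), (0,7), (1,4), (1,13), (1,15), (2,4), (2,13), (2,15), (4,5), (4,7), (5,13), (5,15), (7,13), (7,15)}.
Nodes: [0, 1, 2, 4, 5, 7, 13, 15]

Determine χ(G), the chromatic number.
χ(G) = 2

Clique number ω(G) = 2 (lower bound: χ ≥ ω).
The graph is bipartite (no odd cycle), so 2 colors suffice: χ(G) = 2.
A valid 2-coloring: color 1: [1, 2, 5, 7]; color 2: [0, 4, 13, 15].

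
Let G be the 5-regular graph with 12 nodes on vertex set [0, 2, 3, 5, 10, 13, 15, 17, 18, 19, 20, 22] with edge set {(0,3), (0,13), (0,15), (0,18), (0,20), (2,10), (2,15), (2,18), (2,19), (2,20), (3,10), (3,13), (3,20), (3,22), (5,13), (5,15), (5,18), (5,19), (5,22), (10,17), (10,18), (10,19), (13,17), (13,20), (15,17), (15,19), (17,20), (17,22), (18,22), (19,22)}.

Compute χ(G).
Clique number ω(G) = 4 (lower bound: χ ≥ ω).
The clique on [0, 3, 13, 20] has size 4, forcing χ ≥ 4, and the coloring below uses 4 colors, so χ(G) = 4.
A valid 4-coloring: color 1: [10, 15, 20, 22]; color 2: [0, 2, 5, 17]; color 3: [13, 18, 19]; color 4: [3].

χ(G) = 4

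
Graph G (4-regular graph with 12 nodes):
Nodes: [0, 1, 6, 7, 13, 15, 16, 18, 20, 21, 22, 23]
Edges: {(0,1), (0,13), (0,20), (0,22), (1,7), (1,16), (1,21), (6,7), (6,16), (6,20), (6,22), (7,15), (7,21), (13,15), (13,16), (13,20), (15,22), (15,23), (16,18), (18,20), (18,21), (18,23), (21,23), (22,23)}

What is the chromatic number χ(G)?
χ(G) = 3

Clique number ω(G) = 3 (lower bound: χ ≥ ω).
The clique on [0, 13, 20] has size 3, forcing χ ≥ 3, and the coloring below uses 3 colors, so χ(G) = 3.
A valid 3-coloring: color 1: [1, 13, 18, 22]; color 2: [7, 16, 20, 23]; color 3: [0, 6, 15, 21].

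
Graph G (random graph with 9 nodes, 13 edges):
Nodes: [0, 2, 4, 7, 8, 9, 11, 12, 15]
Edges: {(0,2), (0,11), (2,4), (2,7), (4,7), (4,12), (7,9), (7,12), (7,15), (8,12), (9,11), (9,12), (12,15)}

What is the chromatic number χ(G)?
Clique number ω(G) = 3 (lower bound: χ ≥ ω).
The clique on [2, 4, 7] has size 3, forcing χ ≥ 3, and the coloring below uses 3 colors, so χ(G) = 3.
A valid 3-coloring: color 1: [7, 8, 11]; color 2: [2, 12]; color 3: [0, 4, 9, 15].

χ(G) = 3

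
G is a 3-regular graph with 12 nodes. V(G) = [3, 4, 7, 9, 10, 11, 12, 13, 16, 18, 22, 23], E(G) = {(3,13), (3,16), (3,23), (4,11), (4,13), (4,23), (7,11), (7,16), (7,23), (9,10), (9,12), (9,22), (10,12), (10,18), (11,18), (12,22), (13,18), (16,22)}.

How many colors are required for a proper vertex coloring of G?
χ(G) = 3

Clique number ω(G) = 3 (lower bound: χ ≥ ω).
The clique on [9, 10, 12] has size 3, forcing χ ≥ 3, and the coloring below uses 3 colors, so χ(G) = 3.
A valid 3-coloring: color 1: [3, 4, 7, 10, 22]; color 2: [11, 12, 13, 16, 23]; color 3: [9, 18].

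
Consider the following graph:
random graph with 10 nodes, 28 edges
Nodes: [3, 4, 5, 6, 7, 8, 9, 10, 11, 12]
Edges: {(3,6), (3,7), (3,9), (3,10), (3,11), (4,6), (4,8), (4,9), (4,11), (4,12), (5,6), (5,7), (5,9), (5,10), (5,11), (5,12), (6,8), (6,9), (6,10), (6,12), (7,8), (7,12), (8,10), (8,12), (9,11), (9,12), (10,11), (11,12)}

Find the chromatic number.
Clique number ω(G) = 4 (lower bound: χ ≥ ω).
The clique on [4, 9, 11, 12] has size 4, forcing χ ≥ 4, and the coloring below uses 4 colors, so χ(G) = 4.
A valid 4-coloring: color 1: [10, 12]; color 2: [6, 7, 11]; color 3: [3, 4, 5]; color 4: [8, 9].

χ(G) = 4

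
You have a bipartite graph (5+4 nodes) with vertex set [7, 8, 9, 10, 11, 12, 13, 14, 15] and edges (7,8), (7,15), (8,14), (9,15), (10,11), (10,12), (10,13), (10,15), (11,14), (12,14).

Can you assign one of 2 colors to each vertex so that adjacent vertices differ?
Yes, G is 2-colorable

A valid 2-coloring: color 1: [7, 9, 10, 14]; color 2: [8, 11, 12, 13, 15].
(χ(G) = 2 ≤ 2.)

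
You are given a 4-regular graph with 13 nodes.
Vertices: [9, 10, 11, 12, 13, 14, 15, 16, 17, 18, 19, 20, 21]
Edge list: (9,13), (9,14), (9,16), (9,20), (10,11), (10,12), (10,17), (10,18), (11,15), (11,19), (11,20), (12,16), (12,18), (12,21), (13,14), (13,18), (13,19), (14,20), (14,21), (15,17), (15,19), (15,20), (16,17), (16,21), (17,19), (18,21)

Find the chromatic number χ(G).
Clique number ω(G) = 3 (lower bound: χ ≥ ω).
Suppose a proper 3-coloring c exists. The clique [9, 13, 14] takes 3 distinct colors; by symmetry let c(9) = 1, c(13) = 2, c(14) = 3.
- Vertex 20: neighbors [9, 14] already have colors [1, 3] ⇒ c(20) = 2.
- Vertex 11: neighbors [20] already have colors [2]; try each remaining color.
- Case c(11) = 1:
  - Vertex 15: neighbors [11, 20] already have colors [1, 2] ⇒ c(15) = 3.
  - Vertex 19: neighbors [11, 13, 15] already have colors [1, 2, 3] — all 3 colors blocked. Contradiction.
- Case c(11) = 3:
  - Vertex 15: neighbors [20, 11] already have colors [2, 3] ⇒ c(15) = 1.
  - Vertex 19: neighbors [15, 13, 11] already have colors [1, 2, 3] — all 3 colors blocked. Contradiction.
Every case ends in a contradiction, so G has no proper 3-coloring (χ ≥ 4).
The coloring below uses 4 colors, so χ(G) = 4.
A valid 4-coloring: color 1: [10, 13, 20, 21]; color 2: [9, 11, 12, 17]; color 3: [14, 16, 18, 19]; color 4: [15].

χ(G) = 4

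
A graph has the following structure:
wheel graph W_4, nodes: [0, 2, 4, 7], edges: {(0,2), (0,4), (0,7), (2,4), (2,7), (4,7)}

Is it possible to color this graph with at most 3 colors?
The clique on vertices [0, 2, 4, 7] has size 4 > 3, so it alone needs 4 colors.

No, G is not 3-colorable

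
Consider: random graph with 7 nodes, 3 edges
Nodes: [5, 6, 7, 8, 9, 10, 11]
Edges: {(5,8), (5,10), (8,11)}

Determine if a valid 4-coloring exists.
A valid 4-coloring: color 1: [6, 7, 8, 9, 10]; color 2: [5, 11].
(χ(G) = 2 ≤ 4.)

Yes, G is 4-colorable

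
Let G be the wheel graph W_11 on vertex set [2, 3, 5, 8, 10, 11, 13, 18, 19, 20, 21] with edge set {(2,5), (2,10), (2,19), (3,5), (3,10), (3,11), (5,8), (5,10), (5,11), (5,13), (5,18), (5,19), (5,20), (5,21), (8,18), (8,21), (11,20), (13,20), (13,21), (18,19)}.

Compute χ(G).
χ(G) = 3

Clique number ω(G) = 3 (lower bound: χ ≥ ω).
The clique on [2, 5, 10] has size 3, forcing χ ≥ 3, and the coloring below uses 3 colors, so χ(G) = 3.
A valid 3-coloring: color 1: [5]; color 2: [2, 3, 18, 20, 21]; color 3: [8, 10, 11, 13, 19].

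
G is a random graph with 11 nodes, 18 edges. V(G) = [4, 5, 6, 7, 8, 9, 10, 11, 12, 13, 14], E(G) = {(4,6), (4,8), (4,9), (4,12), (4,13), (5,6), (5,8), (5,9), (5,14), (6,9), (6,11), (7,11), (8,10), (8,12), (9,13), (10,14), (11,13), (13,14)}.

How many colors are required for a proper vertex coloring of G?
χ(G) = 3

Clique number ω(G) = 3 (lower bound: χ ≥ ω).
The clique on [4, 8, 12] has size 3, forcing χ ≥ 3, and the coloring below uses 3 colors, so χ(G) = 3.
A valid 3-coloring: color 1: [4, 5, 10, 11]; color 2: [6, 7, 8, 13]; color 3: [9, 12, 14].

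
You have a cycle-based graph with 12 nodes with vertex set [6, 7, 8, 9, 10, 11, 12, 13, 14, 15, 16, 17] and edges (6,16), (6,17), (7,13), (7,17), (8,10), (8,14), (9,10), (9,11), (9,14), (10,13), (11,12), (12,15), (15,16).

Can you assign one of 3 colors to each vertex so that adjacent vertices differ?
A valid 3-coloring: color 1: [8, 9, 12, 13, 16, 17]; color 2: [6, 7, 10, 11, 14, 15].
(χ(G) = 2 ≤ 3.)

Yes, G is 3-colorable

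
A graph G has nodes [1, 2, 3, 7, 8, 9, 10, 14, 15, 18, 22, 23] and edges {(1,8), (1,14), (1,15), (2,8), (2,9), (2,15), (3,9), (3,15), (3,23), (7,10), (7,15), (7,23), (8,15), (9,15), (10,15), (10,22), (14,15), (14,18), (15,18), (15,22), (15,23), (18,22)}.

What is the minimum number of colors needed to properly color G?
χ(G) = 4

Clique number ω(G) = 3 (lower bound: χ ≥ ω).
Odd cycle [9, 2, 8, 1, 14, 18, 22, 10, 7, 23, 3] needs 3 colors (χ ≥ 3).
Vertex 15 is adjacent to every vertex of [1, 2, 3, 7, 8, 9, 10, 14, 18, 22, 23], which already need 3 colors among themselves, so 15 needs a new color (χ ≥ 4).
The coloring below uses 4 colors, so χ(G) = 4.
A valid 4-coloring: color 1: [15]; color 2: [8, 9, 14, 22, 23]; color 3: [1, 2, 3, 10, 18]; color 4: [7].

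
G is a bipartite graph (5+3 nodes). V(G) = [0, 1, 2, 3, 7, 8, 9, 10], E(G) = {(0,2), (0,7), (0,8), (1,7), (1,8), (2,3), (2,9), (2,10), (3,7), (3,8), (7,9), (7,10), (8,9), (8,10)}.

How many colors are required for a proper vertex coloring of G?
Clique number ω(G) = 2 (lower bound: χ ≥ ω).
The graph is bipartite (no odd cycle), so 2 colors suffice: χ(G) = 2.
A valid 2-coloring: color 1: [2, 7, 8]; color 2: [0, 1, 3, 9, 10].

χ(G) = 2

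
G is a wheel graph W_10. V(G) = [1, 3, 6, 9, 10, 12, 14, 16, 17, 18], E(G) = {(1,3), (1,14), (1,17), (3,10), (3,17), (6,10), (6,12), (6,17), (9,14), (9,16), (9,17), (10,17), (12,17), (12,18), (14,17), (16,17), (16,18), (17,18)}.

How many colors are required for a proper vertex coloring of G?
Clique number ω(G) = 3 (lower bound: χ ≥ ω).
Odd cycle [9, 14, 1, 3, 10, 6, 12, 18, 16] needs 3 colors (χ ≥ 3).
Vertex 17 is adjacent to every vertex of [1, 3, 6, 9, 10, 12, 14, 16, 18], which already need 3 colors among themselves, so 17 needs a new color (χ ≥ 4).
The coloring below uses 4 colors, so χ(G) = 4.
A valid 4-coloring: color 1: [17]; color 2: [1, 9, 10, 18]; color 3: [3, 6, 14, 16]; color 4: [12].

χ(G) = 4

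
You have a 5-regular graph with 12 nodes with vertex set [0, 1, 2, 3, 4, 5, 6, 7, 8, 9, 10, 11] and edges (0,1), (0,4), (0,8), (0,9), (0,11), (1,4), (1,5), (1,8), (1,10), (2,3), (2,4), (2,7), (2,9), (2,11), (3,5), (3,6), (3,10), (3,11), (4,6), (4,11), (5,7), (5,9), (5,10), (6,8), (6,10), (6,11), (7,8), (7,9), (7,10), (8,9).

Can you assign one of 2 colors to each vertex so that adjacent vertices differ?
The clique on vertices [0, 1, 8] has size 3 > 2, so it alone needs 3 colors.

No, G is not 2-colorable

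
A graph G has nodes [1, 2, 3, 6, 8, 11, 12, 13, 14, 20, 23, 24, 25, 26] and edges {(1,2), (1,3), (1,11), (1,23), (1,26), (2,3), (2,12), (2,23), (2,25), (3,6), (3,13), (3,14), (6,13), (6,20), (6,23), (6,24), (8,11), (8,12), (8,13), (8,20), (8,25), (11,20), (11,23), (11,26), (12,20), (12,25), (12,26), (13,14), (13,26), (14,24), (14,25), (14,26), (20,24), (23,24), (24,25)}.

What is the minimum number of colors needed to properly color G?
Clique number ω(G) = 3 (lower bound: χ ≥ ω).
Suppose a proper 3-coloring c exists. The clique [1, 2, 3] takes 3 distinct colors; by symmetry let c(1) = 1, c(2) = 2, c(3) = 3.
- Vertex 23: neighbors [1, 2] already have colors [1, 2] ⇒ c(23) = 3.
- Vertex 11: neighbors [1, 23] already have colors [1, 3] ⇒ c(11) = 2.
- Vertex 26: neighbors [1, 11] already have colors [1, 2] ⇒ c(26) = 3.
- Vertex 12: neighbors [2, 26] already have colors [2, 3] ⇒ c(12) = 1.
- Vertex 8: neighbors [12, 11] already have colors [1, 2] ⇒ c(8) = 3.
- Vertex 20: neighbors [12, 11, 8] already have colors [1, 2, 3] — all 3 colors blocked. Contradiction.
The forced assignments end in a contradiction, so G has no proper 3-coloring (χ ≥ 4).
The coloring below uses 4 colors, so χ(G) = 4.
A valid 4-coloring: color 1: [2, 6, 8, 14]; color 2: [3, 11, 12, 24]; color 3: [20, 23, 25, 26]; color 4: [1, 13].

χ(G) = 4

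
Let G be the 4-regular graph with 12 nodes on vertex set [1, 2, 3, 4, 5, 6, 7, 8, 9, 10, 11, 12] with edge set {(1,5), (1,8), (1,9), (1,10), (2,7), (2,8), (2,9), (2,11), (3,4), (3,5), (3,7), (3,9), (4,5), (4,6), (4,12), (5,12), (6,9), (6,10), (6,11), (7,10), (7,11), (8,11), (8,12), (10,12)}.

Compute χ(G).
Clique number ω(G) = 3 (lower bound: χ ≥ ω).
The clique on [2, 8, 11] has size 3, forcing χ ≥ 3, and the coloring below uses 3 colors, so χ(G) = 3.
A valid 3-coloring: color 1: [5, 9, 10, 11]; color 2: [1, 2, 3, 6, 12]; color 3: [4, 7, 8].

χ(G) = 3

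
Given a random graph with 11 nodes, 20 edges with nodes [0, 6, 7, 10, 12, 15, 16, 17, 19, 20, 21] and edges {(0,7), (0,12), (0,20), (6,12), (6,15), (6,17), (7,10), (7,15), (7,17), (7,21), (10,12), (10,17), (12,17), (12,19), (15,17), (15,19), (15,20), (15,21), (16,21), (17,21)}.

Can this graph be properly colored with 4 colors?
A valid 4-coloring: color 1: [0, 10, 15, 16]; color 2: [17, 19, 20]; color 3: [7, 12]; color 4: [6, 21].
(χ(G) = 4 ≤ 4.)

Yes, G is 4-colorable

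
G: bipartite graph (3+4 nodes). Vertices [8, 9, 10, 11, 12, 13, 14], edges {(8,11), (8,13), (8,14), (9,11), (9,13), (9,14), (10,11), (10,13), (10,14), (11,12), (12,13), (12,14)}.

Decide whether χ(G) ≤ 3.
Yes, G is 3-colorable

A valid 3-coloring: color 1: [11, 13, 14]; color 2: [8, 9, 10, 12].
(χ(G) = 2 ≤ 3.)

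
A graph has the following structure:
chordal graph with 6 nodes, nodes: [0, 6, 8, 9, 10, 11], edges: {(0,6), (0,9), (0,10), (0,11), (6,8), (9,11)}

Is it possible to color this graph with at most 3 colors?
A valid 3-coloring: color 1: [0, 8]; color 2: [6, 10, 11]; color 3: [9].
(χ(G) = 3 ≤ 3.)

Yes, G is 3-colorable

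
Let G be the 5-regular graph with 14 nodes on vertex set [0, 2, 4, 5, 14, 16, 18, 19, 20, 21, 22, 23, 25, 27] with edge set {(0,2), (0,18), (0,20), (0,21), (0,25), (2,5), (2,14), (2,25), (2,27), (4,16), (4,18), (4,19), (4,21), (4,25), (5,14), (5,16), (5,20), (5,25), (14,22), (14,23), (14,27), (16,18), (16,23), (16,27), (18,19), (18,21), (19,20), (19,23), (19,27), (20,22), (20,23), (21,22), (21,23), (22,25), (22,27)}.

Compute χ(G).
χ(G) = 4

Clique number ω(G) = 3 (lower bound: χ ≥ ω).
Suppose a proper 3-coloring c exists. The clique [0, 2, 25] takes 3 distinct colors; by symmetry let c(0) = 1, c(2) = 2, c(25) = 3.
- Vertex 5: neighbors [2, 25] already have colors [2, 3] ⇒ c(5) = 1.
- Vertex 14: neighbors [5, 2] already have colors [1, 2] ⇒ c(14) = 3.
- Vertex 27: neighbors [2, 14] already have colors [2, 3] ⇒ c(27) = 1.
- Vertex 22: neighbors [27, 14] already have colors [1, 3] ⇒ c(22) = 2.
- Vertex 21: neighbors [0, 22] already have colors [1, 2] ⇒ c(21) = 3.
- Vertex 18: neighbors [0, 21] already have colors [1, 3] ⇒ c(18) = 2.
- Vertex 19: neighbors [27, 18] already have colors [1, 2] ⇒ c(19) = 3.
- Vertex 20: neighbors [0, 22, 19] already have colors [1, 2, 3] — all 3 colors blocked. Contradiction.
The forced assignments end in a contradiction, so G has no proper 3-coloring (χ ≥ 4).
The coloring below uses 4 colors, so χ(G) = 4.
A valid 4-coloring: color 1: [14, 18, 20, 25]; color 2: [2, 16, 19, 22]; color 3: [0, 4, 5, 23, 27]; color 4: [21].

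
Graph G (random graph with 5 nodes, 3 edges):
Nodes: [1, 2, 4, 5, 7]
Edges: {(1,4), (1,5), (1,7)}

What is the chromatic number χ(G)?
Clique number ω(G) = 2 (lower bound: χ ≥ ω).
The graph is bipartite (no odd cycle), so 2 colors suffice: χ(G) = 2.
A valid 2-coloring: color 1: [1, 2]; color 2: [4, 5, 7].

χ(G) = 2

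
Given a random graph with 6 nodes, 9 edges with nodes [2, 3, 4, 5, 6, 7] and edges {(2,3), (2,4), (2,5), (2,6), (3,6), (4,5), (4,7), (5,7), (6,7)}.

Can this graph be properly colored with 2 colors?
No, G is not 2-colorable

The clique on vertices [2, 3, 6] has size 3 > 2, so it alone needs 3 colors.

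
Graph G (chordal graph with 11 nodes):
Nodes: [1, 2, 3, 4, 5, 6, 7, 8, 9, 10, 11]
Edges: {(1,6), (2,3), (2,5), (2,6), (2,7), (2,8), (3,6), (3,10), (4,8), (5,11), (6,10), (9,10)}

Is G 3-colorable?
Yes, G is 3-colorable

A valid 3-coloring: color 1: [1, 2, 4, 10, 11]; color 2: [5, 6, 7, 8, 9]; color 3: [3].
(χ(G) = 3 ≤ 3.)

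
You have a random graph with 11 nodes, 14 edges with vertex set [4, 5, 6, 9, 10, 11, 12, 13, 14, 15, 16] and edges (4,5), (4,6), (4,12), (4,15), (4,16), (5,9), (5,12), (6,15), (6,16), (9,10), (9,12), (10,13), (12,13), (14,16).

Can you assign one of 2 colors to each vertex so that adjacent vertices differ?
The clique on vertices [4, 5, 12] has size 3 > 2, so it alone needs 3 colors.

No, G is not 2-colorable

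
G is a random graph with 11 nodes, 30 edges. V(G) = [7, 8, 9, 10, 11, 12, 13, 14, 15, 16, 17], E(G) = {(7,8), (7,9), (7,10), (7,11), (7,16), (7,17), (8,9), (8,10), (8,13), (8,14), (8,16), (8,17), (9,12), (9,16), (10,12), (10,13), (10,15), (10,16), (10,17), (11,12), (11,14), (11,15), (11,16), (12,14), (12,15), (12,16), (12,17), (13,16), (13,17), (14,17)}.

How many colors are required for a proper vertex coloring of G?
χ(G) = 4

Clique number ω(G) = 4 (lower bound: χ ≥ ω).
The clique on [8, 10, 13, 16] has size 4, forcing χ ≥ 4, and the coloring below uses 4 colors, so χ(G) = 4.
A valid 4-coloring: color 1: [9, 10, 11]; color 2: [15, 16, 17]; color 3: [8, 12]; color 4: [7, 13, 14].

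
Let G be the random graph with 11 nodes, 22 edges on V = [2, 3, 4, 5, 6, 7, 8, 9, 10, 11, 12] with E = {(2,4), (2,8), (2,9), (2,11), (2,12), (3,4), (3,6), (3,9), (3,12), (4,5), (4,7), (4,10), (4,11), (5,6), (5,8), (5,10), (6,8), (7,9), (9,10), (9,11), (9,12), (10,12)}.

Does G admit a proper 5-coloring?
A valid 5-coloring: color 1: [4, 6, 9]; color 2: [2, 3, 7, 10]; color 3: [5, 11, 12]; color 4: [8].
(χ(G) = 4 ≤ 5.)

Yes, G is 5-colorable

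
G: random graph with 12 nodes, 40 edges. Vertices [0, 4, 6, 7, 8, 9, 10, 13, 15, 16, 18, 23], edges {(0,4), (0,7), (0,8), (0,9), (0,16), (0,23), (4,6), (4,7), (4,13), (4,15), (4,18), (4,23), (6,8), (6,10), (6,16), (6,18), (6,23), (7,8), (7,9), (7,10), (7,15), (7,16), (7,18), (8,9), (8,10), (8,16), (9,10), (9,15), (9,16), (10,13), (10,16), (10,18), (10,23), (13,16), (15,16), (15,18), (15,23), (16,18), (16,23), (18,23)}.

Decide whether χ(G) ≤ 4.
The clique on vertices [0, 7, 8, 9, 16] has size 5 > 4, so it alone needs 5 colors.

No, G is not 4-colorable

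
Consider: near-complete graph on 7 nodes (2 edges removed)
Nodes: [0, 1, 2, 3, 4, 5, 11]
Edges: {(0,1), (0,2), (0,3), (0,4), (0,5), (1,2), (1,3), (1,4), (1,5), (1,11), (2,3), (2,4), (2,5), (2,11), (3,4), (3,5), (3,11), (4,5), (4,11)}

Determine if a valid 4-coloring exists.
No, G is not 4-colorable

The clique on vertices [0, 1, 2, 3, 4, 5] has size 6 > 4, so it alone needs 6 colors.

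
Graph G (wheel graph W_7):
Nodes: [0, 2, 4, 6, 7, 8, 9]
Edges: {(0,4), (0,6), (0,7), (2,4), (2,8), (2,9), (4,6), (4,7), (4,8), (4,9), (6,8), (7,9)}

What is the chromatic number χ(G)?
χ(G) = 3

Clique number ω(G) = 3 (lower bound: χ ≥ ω).
The clique on [0, 4, 6] has size 3, forcing χ ≥ 3, and the coloring below uses 3 colors, so χ(G) = 3.
A valid 3-coloring: color 1: [4]; color 2: [0, 8, 9]; color 3: [2, 6, 7].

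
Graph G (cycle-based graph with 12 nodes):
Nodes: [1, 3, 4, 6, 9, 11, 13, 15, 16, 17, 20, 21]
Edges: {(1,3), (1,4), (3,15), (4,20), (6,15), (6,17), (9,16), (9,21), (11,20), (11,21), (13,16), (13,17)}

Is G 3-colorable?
A valid 3-coloring: color 1: [1, 15, 16, 17, 20, 21]; color 2: [3, 4, 6, 9, 11, 13].
(χ(G) = 2 ≤ 3.)

Yes, G is 3-colorable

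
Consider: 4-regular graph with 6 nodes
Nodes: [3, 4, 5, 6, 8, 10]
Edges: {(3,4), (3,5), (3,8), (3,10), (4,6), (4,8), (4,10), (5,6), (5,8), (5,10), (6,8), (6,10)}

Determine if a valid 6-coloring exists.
Yes, G is 6-colorable

A valid 6-coloring: color 1: [3, 6]; color 2: [8, 10]; color 3: [4, 5].
(χ(G) = 3 ≤ 6.)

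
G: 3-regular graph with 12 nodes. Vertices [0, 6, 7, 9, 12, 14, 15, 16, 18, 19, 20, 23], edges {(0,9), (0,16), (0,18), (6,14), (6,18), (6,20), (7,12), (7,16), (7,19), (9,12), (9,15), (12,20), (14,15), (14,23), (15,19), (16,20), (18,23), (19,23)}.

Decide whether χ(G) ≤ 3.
A valid 3-coloring: color 1: [12, 14, 16, 18, 19]; color 2: [0, 6, 7, 15, 23]; color 3: [9, 20].
(χ(G) = 3 ≤ 3.)

Yes, G is 3-colorable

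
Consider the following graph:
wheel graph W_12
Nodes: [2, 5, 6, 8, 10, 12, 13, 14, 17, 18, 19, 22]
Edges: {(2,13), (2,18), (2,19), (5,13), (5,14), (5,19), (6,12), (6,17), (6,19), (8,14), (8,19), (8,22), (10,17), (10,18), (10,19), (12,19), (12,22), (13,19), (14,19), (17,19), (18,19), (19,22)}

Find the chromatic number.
χ(G) = 4

Clique number ω(G) = 3 (lower bound: χ ≥ ω).
Odd cycle [6, 17, 10, 18, 2, 13, 5, 14, 8, 22, 12] needs 3 colors (χ ≥ 3).
Vertex 19 is adjacent to every vertex of [2, 5, 6, 8, 10, 12, 13, 14, 17, 18, 22], which already need 3 colors among themselves, so 19 needs a new color (χ ≥ 4).
The coloring below uses 4 colors, so χ(G) = 4.
A valid 4-coloring: color 1: [19]; color 2: [2, 5, 6, 10, 22]; color 3: [12, 13, 14, 17, 18]; color 4: [8].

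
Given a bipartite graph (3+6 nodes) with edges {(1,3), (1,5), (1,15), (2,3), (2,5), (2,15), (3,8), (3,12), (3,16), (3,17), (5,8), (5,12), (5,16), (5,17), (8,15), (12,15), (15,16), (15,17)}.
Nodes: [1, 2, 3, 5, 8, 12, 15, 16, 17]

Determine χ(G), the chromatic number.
Clique number ω(G) = 2 (lower bound: χ ≥ ω).
The graph is bipartite (no odd cycle), so 2 colors suffice: χ(G) = 2.
A valid 2-coloring: color 1: [3, 5, 15]; color 2: [1, 2, 8, 12, 16, 17].

χ(G) = 2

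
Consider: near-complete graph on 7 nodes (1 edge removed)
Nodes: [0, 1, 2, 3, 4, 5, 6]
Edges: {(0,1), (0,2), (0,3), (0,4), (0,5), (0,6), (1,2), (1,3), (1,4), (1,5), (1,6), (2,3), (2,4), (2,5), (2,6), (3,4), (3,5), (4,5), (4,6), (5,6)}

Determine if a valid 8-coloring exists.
A valid 8-coloring: color 1: [1]; color 2: [2]; color 3: [4]; color 4: [0]; color 5: [5]; color 6: [3, 6].
(χ(G) = 6 ≤ 8.)

Yes, G is 8-colorable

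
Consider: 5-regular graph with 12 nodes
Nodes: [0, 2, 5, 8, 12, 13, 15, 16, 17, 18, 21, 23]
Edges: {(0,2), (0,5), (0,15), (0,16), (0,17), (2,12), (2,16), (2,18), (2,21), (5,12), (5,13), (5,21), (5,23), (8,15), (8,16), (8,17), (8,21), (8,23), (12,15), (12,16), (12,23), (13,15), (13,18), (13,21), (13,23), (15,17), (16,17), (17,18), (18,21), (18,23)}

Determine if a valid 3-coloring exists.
No, G is not 3-colorable

Suppose a proper 3-coloring c exists. The clique [0, 2, 16] takes 3 distinct colors; by symmetry let c(0) = 1, c(2) = 2, c(16) = 3.
- Vertex 12: neighbors [2, 16] already have colors [2, 3] ⇒ c(12) = 1.
- Vertex 17: neighbors [0, 16] already have colors [1, 3] ⇒ c(17) = 2.
- Vertex 8: neighbors [17, 16] already have colors [2, 3] ⇒ c(8) = 1.
- Vertex 21: neighbors [8, 2] already have colors [1, 2] ⇒ c(21) = 3.
- Vertex 5: neighbors [0, 21] already have colors [1, 3] ⇒ c(5) = 2.
- Vertex 13: neighbors [5, 21] already have colors [2, 3] ⇒ c(13) = 1.
- Vertex 18: neighbors [13, 2, 21] already have colors [1, 2, 3] — all 3 colors blocked. Contradiction.
The forced assignments end in a contradiction, so G has no proper 3-coloring (χ ≥ 4).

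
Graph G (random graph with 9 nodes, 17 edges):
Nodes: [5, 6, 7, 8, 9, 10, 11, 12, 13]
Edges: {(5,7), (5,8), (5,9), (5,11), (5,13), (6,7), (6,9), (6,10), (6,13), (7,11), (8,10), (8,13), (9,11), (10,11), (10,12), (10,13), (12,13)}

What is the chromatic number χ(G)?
Clique number ω(G) = 3 (lower bound: χ ≥ ω).
The clique on [8, 10, 13] has size 3, forcing χ ≥ 3, and the coloring below uses 3 colors, so χ(G) = 3.
A valid 3-coloring: color 1: [7, 9, 13]; color 2: [5, 10]; color 3: [6, 8, 11, 12].

χ(G) = 3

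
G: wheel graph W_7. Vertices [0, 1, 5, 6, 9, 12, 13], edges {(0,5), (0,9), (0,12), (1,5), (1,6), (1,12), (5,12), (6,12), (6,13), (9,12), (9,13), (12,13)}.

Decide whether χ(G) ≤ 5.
Yes, G is 5-colorable

A valid 5-coloring: color 1: [12]; color 2: [5, 6, 9]; color 3: [0, 1, 13].
(χ(G) = 3 ≤ 5.)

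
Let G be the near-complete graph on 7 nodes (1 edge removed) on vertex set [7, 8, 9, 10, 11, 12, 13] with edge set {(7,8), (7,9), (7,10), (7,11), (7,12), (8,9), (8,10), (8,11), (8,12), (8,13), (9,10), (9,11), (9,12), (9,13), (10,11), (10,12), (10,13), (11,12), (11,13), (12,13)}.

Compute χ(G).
χ(G) = 6

Clique number ω(G) = 6 (lower bound: χ ≥ ω).
The clique on [8, 9, 10, 11, 12, 13] has size 6, forcing χ ≥ 6, and the coloring below uses 6 colors, so χ(G) = 6.
A valid 6-coloring: color 1: [9]; color 2: [8]; color 3: [10]; color 4: [12]; color 5: [11]; color 6: [7, 13].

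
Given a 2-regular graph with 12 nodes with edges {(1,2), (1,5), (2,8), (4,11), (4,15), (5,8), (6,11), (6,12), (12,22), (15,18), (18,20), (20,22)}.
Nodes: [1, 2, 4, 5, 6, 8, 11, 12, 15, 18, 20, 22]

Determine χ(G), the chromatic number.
χ(G) = 2

Clique number ω(G) = 2 (lower bound: χ ≥ ω).
The graph is bipartite (no odd cycle), so 2 colors suffice: χ(G) = 2.
A valid 2-coloring: color 1: [2, 5, 11, 12, 15, 20]; color 2: [1, 4, 6, 8, 18, 22].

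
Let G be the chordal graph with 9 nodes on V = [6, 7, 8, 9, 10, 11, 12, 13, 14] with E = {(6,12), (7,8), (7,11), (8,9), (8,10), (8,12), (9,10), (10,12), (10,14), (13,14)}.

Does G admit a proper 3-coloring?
Yes, G is 3-colorable

A valid 3-coloring: color 1: [6, 8, 11, 14]; color 2: [7, 10, 13]; color 3: [9, 12].
(χ(G) = 3 ≤ 3.)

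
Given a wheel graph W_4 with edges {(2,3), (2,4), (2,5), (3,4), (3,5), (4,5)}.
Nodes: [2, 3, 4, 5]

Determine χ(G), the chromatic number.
χ(G) = 4

Clique number ω(G) = 4 (lower bound: χ ≥ ω).
The clique on [2, 3, 4, 5] has size 4, forcing χ ≥ 4, and the coloring below uses 4 colors, so χ(G) = 4.
A valid 4-coloring: color 1: [5]; color 2: [4]; color 3: [3]; color 4: [2].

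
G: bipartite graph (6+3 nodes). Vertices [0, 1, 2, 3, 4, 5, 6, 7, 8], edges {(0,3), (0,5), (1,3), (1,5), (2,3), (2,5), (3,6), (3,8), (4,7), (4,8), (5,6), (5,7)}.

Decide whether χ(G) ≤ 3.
Yes, G is 3-colorable

A valid 3-coloring: color 1: [3, 4, 5]; color 2: [0, 1, 2, 6, 7, 8].
(χ(G) = 2 ≤ 3.)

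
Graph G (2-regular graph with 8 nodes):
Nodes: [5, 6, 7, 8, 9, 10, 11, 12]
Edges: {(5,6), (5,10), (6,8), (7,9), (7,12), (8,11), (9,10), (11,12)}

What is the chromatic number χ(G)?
χ(G) = 2

Clique number ω(G) = 2 (lower bound: χ ≥ ω).
The graph is bipartite (no odd cycle), so 2 colors suffice: χ(G) = 2.
A valid 2-coloring: color 1: [5, 8, 9, 12]; color 2: [6, 7, 10, 11].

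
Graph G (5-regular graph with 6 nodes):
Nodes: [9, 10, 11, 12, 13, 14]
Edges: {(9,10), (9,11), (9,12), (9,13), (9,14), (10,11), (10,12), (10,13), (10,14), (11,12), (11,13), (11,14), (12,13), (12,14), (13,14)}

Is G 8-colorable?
A valid 8-coloring: color 1: [11]; color 2: [14]; color 3: [10]; color 4: [9]; color 5: [13]; color 6: [12].
(χ(G) = 6 ≤ 8.)

Yes, G is 8-colorable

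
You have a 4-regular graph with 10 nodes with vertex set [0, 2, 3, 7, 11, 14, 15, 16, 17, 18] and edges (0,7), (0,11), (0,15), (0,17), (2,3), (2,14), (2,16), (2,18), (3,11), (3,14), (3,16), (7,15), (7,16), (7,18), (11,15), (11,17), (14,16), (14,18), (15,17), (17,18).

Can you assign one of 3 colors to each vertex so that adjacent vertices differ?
The clique on vertices [0, 11, 15, 17] has size 4 > 3, so it alone needs 4 colors.

No, G is not 3-colorable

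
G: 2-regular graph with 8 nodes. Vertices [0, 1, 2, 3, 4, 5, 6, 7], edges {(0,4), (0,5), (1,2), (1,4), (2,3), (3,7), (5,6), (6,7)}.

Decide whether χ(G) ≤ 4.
Yes, G is 4-colorable

A valid 4-coloring: color 1: [0, 1, 3, 6]; color 2: [2, 4, 5, 7].
(χ(G) = 2 ≤ 4.)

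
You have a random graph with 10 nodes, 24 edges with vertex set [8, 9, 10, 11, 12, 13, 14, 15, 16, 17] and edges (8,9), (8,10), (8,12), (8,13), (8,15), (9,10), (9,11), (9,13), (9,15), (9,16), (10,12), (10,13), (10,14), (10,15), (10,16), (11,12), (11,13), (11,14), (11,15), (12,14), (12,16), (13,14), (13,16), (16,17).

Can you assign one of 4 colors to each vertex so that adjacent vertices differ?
Yes, G is 4-colorable

A valid 4-coloring: color 1: [10, 11, 17]; color 2: [9, 12]; color 3: [13, 15]; color 4: [8, 14, 16].
(χ(G) = 4 ≤ 4.)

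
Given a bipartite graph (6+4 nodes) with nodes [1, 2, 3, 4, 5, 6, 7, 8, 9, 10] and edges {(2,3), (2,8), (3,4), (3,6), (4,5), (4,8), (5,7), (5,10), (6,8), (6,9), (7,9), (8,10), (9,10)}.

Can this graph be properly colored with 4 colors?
A valid 4-coloring: color 1: [1, 3, 5, 8, 9]; color 2: [2, 4, 6, 7, 10].
(χ(G) = 2 ≤ 4.)

Yes, G is 4-colorable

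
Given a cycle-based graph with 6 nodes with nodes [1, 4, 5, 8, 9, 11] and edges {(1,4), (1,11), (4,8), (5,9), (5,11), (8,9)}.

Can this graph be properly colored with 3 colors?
Yes, G is 3-colorable

A valid 3-coloring: color 1: [4, 9, 11]; color 2: [1, 5, 8].
(χ(G) = 2 ≤ 3.)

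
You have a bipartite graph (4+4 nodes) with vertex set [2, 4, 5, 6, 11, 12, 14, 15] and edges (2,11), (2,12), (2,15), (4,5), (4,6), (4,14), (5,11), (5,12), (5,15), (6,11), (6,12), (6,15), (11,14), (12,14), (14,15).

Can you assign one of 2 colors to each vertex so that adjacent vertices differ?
A valid 2-coloring: color 1: [4, 11, 12, 15]; color 2: [2, 5, 6, 14].
(χ(G) = 2 ≤ 2.)

Yes, G is 2-colorable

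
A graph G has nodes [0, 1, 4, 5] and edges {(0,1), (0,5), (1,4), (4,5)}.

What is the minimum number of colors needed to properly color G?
Clique number ω(G) = 2 (lower bound: χ ≥ ω).
The graph is bipartite (no odd cycle), so 2 colors suffice: χ(G) = 2.
A valid 2-coloring: color 1: [1, 5]; color 2: [0, 4].

χ(G) = 2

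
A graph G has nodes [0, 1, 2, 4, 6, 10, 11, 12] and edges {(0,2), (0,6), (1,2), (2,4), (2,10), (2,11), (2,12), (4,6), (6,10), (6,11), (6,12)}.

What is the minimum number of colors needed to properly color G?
χ(G) = 2

Clique number ω(G) = 2 (lower bound: χ ≥ ω).
The graph is bipartite (no odd cycle), so 2 colors suffice: χ(G) = 2.
A valid 2-coloring: color 1: [2, 6]; color 2: [0, 1, 4, 10, 11, 12].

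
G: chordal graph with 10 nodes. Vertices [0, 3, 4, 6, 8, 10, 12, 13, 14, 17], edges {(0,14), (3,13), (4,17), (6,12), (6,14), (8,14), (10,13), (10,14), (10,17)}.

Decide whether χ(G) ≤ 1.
No, G is not 1-colorable

Edge (3,13) forces its endpoints to differ, so 1 color is not enough.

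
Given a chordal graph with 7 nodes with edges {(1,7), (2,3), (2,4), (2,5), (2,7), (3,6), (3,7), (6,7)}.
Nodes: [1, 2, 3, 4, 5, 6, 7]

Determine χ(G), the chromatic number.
Clique number ω(G) = 3 (lower bound: χ ≥ ω).
The clique on [2, 3, 7] has size 3, forcing χ ≥ 3, and the coloring below uses 3 colors, so χ(G) = 3.
A valid 3-coloring: color 1: [1, 2, 6]; color 2: [4, 5, 7]; color 3: [3].

χ(G) = 3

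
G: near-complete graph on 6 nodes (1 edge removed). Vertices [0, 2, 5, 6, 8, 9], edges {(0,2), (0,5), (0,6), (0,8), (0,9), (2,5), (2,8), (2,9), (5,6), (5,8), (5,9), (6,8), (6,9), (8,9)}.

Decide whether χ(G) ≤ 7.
Yes, G is 7-colorable

A valid 7-coloring: color 1: [9]; color 2: [5]; color 3: [8]; color 4: [0]; color 5: [2, 6].
(χ(G) = 5 ≤ 7.)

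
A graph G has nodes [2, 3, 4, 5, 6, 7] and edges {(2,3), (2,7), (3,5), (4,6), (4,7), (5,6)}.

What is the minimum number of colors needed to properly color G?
χ(G) = 2

Clique number ω(G) = 2 (lower bound: χ ≥ ω).
The graph is bipartite (no odd cycle), so 2 colors suffice: χ(G) = 2.
A valid 2-coloring: color 1: [3, 6, 7]; color 2: [2, 4, 5].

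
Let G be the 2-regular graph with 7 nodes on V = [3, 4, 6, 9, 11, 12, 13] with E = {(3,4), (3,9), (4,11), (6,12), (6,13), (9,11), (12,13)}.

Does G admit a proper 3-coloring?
Yes, G is 3-colorable

A valid 3-coloring: color 1: [4, 6, 9]; color 2: [3, 11, 12]; color 3: [13].
(χ(G) = 3 ≤ 3.)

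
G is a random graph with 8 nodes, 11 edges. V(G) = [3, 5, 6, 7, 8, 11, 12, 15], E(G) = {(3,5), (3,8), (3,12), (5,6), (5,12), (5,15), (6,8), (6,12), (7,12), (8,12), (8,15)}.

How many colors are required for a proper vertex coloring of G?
Clique number ω(G) = 3 (lower bound: χ ≥ ω).
The clique on [3, 8, 12] has size 3, forcing χ ≥ 3, and the coloring below uses 3 colors, so χ(G) = 3.
A valid 3-coloring: color 1: [11, 12, 15]; color 2: [5, 7, 8]; color 3: [3, 6].

χ(G) = 3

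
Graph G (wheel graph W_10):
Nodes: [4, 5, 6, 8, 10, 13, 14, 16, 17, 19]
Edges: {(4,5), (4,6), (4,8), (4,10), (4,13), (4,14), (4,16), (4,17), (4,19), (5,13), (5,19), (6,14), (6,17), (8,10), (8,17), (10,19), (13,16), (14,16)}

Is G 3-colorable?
No, G is not 3-colorable

Odd cycle [8, 10, 19, 5, 13, 16, 14, 6, 17] needs 3 colors (χ ≥ 3).
Vertex 4 is adjacent to every vertex of [5, 6, 8, 10, 13, 14, 16, 17, 19], which already need 3 colors among themselves, so 4 needs a new color (χ ≥ 4).
Hence χ(G) ≥ 4 > 3, so no proper 3-coloring exists.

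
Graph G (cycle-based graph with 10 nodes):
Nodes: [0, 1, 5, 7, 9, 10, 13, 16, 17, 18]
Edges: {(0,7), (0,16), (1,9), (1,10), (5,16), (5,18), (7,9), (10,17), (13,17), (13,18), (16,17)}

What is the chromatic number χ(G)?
χ(G) = 3

Clique number ω(G) = 2 (lower bound: χ ≥ ω).
Odd cycle [7, 9, 1, 10, 17, 16, 0] needs 3 colors (χ ≥ 3).
The coloring below uses 3 colors, so χ(G) = 3.
A valid 3-coloring: color 1: [9, 10, 16, 18]; color 2: [1, 5, 7, 17]; color 3: [0, 13].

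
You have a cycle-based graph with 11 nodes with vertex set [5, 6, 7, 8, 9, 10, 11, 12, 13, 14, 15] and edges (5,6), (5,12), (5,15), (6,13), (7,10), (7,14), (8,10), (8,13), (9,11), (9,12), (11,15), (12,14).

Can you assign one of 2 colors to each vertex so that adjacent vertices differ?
Odd cycle [5, 12, 9, 11, 15] needs 3 colors (χ ≥ 3).
Hence χ(G) ≥ 3 > 2, so no proper 2-coloring exists.

No, G is not 2-colorable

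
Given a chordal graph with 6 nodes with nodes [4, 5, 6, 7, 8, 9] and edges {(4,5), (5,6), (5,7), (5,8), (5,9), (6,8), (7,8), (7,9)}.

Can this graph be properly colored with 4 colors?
A valid 4-coloring: color 1: [5]; color 2: [4, 6, 7]; color 3: [8, 9].
(χ(G) = 3 ≤ 4.)

Yes, G is 4-colorable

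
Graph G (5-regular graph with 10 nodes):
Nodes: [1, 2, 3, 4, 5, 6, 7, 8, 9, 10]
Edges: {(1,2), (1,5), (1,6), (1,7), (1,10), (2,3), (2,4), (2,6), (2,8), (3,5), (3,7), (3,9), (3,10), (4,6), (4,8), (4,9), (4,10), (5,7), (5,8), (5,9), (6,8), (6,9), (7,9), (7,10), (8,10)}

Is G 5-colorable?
A valid 5-coloring: color 1: [1, 3, 4]; color 2: [8, 9]; color 3: [2, 5, 10]; color 4: [6, 7].
(χ(G) = 4 ≤ 5.)

Yes, G is 5-colorable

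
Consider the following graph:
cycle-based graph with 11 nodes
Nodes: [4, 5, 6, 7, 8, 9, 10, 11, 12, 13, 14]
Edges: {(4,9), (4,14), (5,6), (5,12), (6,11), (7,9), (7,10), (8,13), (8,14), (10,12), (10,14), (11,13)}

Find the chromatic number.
Clique number ω(G) = 2 (lower bound: χ ≥ ω).
Odd cycle [7, 9, 4, 14, 10] needs 3 colors (χ ≥ 3).
The coloring below uses 3 colors, so χ(G) = 3.
A valid 3-coloring: color 1: [5, 8, 9, 10, 11]; color 2: [6, 7, 12, 13, 14]; color 3: [4].

χ(G) = 3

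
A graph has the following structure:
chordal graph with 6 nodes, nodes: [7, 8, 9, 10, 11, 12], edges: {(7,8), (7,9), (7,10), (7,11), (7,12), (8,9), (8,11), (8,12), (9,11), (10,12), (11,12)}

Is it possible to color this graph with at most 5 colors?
A valid 5-coloring: color 1: [7]; color 2: [9, 12]; color 3: [10, 11]; color 4: [8].
(χ(G) = 4 ≤ 5.)

Yes, G is 5-colorable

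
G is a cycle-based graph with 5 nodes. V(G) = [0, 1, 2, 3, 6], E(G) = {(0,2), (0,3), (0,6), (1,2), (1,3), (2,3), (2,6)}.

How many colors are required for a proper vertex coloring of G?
Clique number ω(G) = 3 (lower bound: χ ≥ ω).
The clique on [0, 2, 3] has size 3, forcing χ ≥ 3, and the coloring below uses 3 colors, so χ(G) = 3.
A valid 3-coloring: color 1: [2]; color 2: [0, 1]; color 3: [3, 6].

χ(G) = 3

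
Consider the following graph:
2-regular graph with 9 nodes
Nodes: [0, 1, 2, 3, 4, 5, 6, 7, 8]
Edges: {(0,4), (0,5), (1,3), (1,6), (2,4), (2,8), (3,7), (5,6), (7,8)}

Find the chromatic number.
χ(G) = 3

Clique number ω(G) = 2 (lower bound: χ ≥ ω).
Odd cycle [0, 4, 2, 8, 7, 3, 1, 6, 5] needs 3 colors (χ ≥ 3).
The coloring below uses 3 colors, so χ(G) = 3.
A valid 3-coloring: color 1: [0, 2, 6, 7]; color 2: [3, 4, 5, 8]; color 3: [1].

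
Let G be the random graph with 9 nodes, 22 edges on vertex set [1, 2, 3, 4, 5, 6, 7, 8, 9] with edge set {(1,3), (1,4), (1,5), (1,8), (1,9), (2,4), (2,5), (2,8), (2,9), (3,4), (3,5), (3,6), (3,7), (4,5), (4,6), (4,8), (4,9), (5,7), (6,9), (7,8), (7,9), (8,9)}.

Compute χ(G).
χ(G) = 4

Clique number ω(G) = 4 (lower bound: χ ≥ ω).
The clique on [1, 4, 8, 9] has size 4, forcing χ ≥ 4, and the coloring below uses 4 colors, so χ(G) = 4.
A valid 4-coloring: color 1: [4, 7]; color 2: [3, 9]; color 3: [1, 2, 6]; color 4: [5, 8].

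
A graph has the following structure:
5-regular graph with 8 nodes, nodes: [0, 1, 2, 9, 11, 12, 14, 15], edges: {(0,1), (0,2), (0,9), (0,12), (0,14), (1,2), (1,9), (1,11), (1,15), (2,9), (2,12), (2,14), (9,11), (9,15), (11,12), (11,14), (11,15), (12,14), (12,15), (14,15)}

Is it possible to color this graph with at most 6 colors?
Yes, G is 6-colorable

A valid 6-coloring: color 1: [9, 12]; color 2: [1, 14]; color 3: [0, 11]; color 4: [2, 15].
(χ(G) = 4 ≤ 6.)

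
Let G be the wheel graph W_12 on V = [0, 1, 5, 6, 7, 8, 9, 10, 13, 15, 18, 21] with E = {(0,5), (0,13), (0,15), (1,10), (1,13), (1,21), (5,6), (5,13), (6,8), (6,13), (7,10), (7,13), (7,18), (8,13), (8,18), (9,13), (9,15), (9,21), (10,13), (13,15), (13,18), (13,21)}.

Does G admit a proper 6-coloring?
A valid 6-coloring: color 1: [13]; color 2: [6, 10, 15, 18, 21]; color 3: [0, 1, 7, 8, 9]; color 4: [5].
(χ(G) = 4 ≤ 6.)

Yes, G is 6-colorable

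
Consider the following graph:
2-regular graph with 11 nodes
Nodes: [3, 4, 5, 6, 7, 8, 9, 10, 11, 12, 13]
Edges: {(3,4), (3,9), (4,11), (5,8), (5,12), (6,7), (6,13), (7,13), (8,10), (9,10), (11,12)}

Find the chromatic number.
Clique number ω(G) = 3 (lower bound: χ ≥ ω).
The clique on [6, 7, 13] has size 3, forcing χ ≥ 3, and the coloring below uses 3 colors, so χ(G) = 3.
A valid 3-coloring: color 1: [4, 6, 8, 9, 12]; color 2: [3, 5, 10, 11, 13]; color 3: [7].

χ(G) = 3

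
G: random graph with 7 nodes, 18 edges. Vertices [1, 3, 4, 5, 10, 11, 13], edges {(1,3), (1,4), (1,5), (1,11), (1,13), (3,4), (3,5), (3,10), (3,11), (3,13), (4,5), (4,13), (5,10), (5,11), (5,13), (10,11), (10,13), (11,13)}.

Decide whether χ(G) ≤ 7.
A valid 7-coloring: color 1: [3]; color 2: [13]; color 3: [5]; color 4: [4, 11]; color 5: [1, 10].
(χ(G) = 5 ≤ 7.)

Yes, G is 7-colorable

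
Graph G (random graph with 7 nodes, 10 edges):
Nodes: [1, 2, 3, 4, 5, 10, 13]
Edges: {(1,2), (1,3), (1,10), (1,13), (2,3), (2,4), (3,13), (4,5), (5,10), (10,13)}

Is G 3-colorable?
A valid 3-coloring: color 1: [1, 5]; color 2: [3, 4, 10]; color 3: [2, 13].
(χ(G) = 3 ≤ 3.)

Yes, G is 3-colorable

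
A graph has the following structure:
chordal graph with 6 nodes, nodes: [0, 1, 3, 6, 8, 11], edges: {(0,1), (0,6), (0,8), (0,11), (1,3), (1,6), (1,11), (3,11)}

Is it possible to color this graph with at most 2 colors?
The clique on vertices [0, 1, 11] has size 3 > 2, so it alone needs 3 colors.

No, G is not 2-colorable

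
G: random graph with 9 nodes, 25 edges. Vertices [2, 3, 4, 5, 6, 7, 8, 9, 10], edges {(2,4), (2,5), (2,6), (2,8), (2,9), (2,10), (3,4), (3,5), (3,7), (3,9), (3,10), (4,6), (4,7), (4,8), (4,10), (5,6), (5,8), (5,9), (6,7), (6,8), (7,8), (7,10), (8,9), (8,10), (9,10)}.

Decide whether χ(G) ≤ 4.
No, G is not 4-colorable

Odd cycle [6, 5, 9, 10, 4] needs 3 colors (χ ≥ 3).
Vertex 2 is adjacent to every vertex of [4, 5, 6, 9, 10], which already need 3 colors among themselves, so 2 needs a new color (χ ≥ 4).
Vertex 8 is adjacent to every vertex of [2, 4, 5, 6, 9, 10], which already need 4 colors among themselves, so 8 needs a new color (χ ≥ 5).
Hence χ(G) ≥ 5 > 4, so no proper 4-coloring exists.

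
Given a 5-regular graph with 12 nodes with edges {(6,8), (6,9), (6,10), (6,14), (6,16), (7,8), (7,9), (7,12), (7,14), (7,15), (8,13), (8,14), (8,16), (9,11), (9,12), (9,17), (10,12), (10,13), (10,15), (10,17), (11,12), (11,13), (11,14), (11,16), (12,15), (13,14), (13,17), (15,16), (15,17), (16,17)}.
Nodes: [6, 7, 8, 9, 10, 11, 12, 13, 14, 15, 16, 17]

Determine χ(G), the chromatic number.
Clique number ω(G) = 3 (lower bound: χ ≥ ω).
Suppose a proper 3-coloring c exists. The clique [6, 8, 14] takes 3 distinct colors; by symmetry let c(6) = 1, c(8) = 2, c(14) = 3.
- Vertex 7: neighbors [8, 14] already have colors [2, 3] ⇒ c(7) = 1.
- Vertex 13: neighbors [8, 14] already have colors [2, 3] ⇒ c(13) = 1.
- Vertex 11: neighbors [13, 14] already have colors [1, 3] ⇒ c(11) = 2.
- Vertex 12: neighbors [7, 11] already have colors [1, 2] ⇒ c(12) = 3.
- Vertex 9: neighbors [6, 11, 12] already have colors [1, 2, 3] — all 3 colors blocked. Contradiction.
The forced assignments end in a contradiction, so G has no proper 3-coloring (χ ≥ 4).
The coloring below uses 4 colors, so χ(G) = 4.
A valid 4-coloring: color 1: [7, 10, 11]; color 2: [6, 13, 15]; color 3: [8, 12, 17]; color 4: [9, 14, 16].

χ(G) = 4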